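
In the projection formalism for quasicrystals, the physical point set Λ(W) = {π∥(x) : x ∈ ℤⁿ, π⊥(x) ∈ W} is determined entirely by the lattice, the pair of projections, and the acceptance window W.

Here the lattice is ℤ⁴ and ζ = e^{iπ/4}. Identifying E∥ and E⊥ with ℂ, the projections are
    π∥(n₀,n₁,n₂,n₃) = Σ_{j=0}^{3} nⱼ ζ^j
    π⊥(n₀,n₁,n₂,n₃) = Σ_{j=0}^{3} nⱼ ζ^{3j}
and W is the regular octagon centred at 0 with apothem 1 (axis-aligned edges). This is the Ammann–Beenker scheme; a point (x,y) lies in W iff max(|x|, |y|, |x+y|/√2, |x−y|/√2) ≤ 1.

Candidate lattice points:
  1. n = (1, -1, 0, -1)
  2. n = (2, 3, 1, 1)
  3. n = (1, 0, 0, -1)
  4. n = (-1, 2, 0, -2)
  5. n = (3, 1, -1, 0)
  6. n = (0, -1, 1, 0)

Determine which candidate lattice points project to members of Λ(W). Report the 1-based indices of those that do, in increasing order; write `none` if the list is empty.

Internal map: ζ^{3j} for j=0..3 gives (1,0), (−√2/2,√2/2), (0,−1), (√2/2,√2/2).
candidate 1: n = (1, -1, 0, -1) → π⊥ ≈ (+1.000000, -1.414214); max(|x|,|y|,|x±y|/√2) = 1.707107 > 1 ⇒ ∉ W
candidate 2: n = (2, 3, 1, 1) → π⊥ ≈ (+0.585786, +1.828427); max(|x|,|y|,|x±y|/√2) = 1.828427 > 1 ⇒ ∉ W
candidate 3: n = (1, 0, 0, -1) → π⊥ ≈ (+0.292893, -0.707107); max(|x|,|y|,|x±y|/√2) = 0.707107 ≤ 1 ⇒ ∈ W
candidate 4: n = (-1, 2, 0, -2) → π⊥ ≈ (-3.828427, +0.000000); max(|x|,|y|,|x±y|/√2) = 3.828427 > 1 ⇒ ∉ W
candidate 5: n = (3, 1, -1, 0) → π⊥ ≈ (+2.292893, +1.707107); max(|x|,|y|,|x±y|/√2) = 2.828427 > 1 ⇒ ∉ W
candidate 6: n = (0, -1, 1, 0) → π⊥ ≈ (+0.707107, -1.707107); max(|x|,|y|,|x±y|/√2) = 1.707107 > 1 ⇒ ∉ W

3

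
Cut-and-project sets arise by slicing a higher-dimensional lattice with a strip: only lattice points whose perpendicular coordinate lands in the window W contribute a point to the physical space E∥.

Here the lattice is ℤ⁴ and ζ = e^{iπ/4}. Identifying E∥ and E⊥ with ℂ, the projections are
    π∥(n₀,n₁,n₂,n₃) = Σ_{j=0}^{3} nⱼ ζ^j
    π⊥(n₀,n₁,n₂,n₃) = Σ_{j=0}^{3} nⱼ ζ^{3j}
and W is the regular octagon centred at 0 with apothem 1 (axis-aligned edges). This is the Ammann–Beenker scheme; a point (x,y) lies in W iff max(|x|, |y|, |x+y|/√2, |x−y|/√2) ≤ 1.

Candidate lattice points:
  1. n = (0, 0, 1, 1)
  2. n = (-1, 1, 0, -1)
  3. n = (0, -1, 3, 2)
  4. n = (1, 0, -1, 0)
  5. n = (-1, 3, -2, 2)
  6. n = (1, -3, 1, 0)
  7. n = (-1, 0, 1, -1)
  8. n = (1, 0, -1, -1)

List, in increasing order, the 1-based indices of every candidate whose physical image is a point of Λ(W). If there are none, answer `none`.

1, 8

With ζ = e^{iπ/4} the internal vectors are ζ^0,ζ^3,ζ^6,ζ^9.
candidate 1: n = (0, 0, 1, 1) → π⊥ ≈ (+0.70711, -0.29289); max(|x|,|y|,|x±y|/√2) = 0.70711 ≤ 1 ⇒ ∈ W
candidate 2: n = (-1, 1, 0, -1) → π⊥ ≈ (-2.41421, +0.00000); max(|x|,|y|,|x±y|/√2) = 2.41421 > 1 ⇒ ∉ W
candidate 3: n = (0, -1, 3, 2) → π⊥ ≈ (+2.12132, -2.29289); max(|x|,|y|,|x±y|/√2) = 3.12132 > 1 ⇒ ∉ W
candidate 4: n = (1, 0, -1, 0) → π⊥ ≈ (+1.00000, +1.00000); max(|x|,|y|,|x±y|/√2) = 1.41421 > 1 ⇒ ∉ W
candidate 5: n = (-1, 3, -2, 2) → π⊥ ≈ (-1.70711, +5.53553); max(|x|,|y|,|x±y|/√2) = 5.53553 > 1 ⇒ ∉ W
candidate 6: n = (1, -3, 1, 0) → π⊥ ≈ (+3.12132, -3.12132); max(|x|,|y|,|x±y|/√2) = 4.41421 > 1 ⇒ ∉ W
candidate 7: n = (-1, 0, 1, -1) → π⊥ ≈ (-1.70711, -1.70711); max(|x|,|y|,|x±y|/√2) = 2.41421 > 1 ⇒ ∉ W
candidate 8: n = (1, 0, -1, -1) → π⊥ ≈ (+0.29289, +0.29289); max(|x|,|y|,|x±y|/√2) = 0.41421 ≤ 1 ⇒ ∈ W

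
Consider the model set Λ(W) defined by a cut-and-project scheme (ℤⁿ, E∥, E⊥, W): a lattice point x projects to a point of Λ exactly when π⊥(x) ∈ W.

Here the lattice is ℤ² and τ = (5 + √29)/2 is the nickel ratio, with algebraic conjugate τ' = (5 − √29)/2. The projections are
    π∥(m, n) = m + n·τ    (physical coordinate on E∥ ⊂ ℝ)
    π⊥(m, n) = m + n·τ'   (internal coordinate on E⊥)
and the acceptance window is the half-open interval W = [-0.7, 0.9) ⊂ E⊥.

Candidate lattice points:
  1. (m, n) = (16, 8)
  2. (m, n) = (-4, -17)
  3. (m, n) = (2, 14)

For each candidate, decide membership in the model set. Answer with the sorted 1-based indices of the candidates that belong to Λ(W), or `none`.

Compute τ' = (5−√29)/2 = -0.192582, so π⊥(m,n) = m -0.192582·n.
candidate 1: (m,n)=(16,8) → π∥ = 16+8·τ ≈ 57.540659, π⊥ = 16+8·τ' ≈ 14.459341 ∉ [-0.7, 0.9) ⇒ out
candidate 2: (m,n)=(-4,-17) → π∥ = -4-17·τ ≈ -92.273901, π⊥ = -4-17·τ' ≈ -0.726099 ∉ [-0.7, 0.9) ⇒ out
candidate 3: (m,n)=(2,14) → π∥ = 2+14·τ ≈ 74.696154, π⊥ = 2+14·τ' ≈ -0.696154 ∈ [-0.7, 0.9) ⇒ IN Λ

3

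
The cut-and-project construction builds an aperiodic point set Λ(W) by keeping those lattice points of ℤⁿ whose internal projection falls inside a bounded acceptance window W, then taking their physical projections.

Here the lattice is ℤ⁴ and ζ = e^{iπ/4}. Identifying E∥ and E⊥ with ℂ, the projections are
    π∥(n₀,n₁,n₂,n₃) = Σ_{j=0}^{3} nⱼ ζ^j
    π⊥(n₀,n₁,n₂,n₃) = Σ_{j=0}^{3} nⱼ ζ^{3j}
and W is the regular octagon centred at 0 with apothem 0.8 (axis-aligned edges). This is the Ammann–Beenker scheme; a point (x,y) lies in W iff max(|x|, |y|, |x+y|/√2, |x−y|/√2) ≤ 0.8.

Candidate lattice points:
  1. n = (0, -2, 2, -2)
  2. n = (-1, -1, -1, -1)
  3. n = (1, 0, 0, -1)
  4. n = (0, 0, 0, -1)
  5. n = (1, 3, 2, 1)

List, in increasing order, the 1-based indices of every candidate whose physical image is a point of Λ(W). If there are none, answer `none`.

3

With ζ = e^{iπ/4} the internal vectors are ζ^0,ζ^3,ζ^6,ζ^9.
candidate 1: n = (0, -2, 2, -2) → π⊥ ≈ (+0.000000, -4.828427); max(|x|,|y|,|x±y|/√2) = 4.828427 > 0.8 ⇒ ∉ W
candidate 2: n = (-1, -1, -1, -1) → π⊥ ≈ (-1.000000, -0.414214); max(|x|,|y|,|x±y|/√2) = 1.000000 > 0.8 ⇒ ∉ W
candidate 3: n = (1, 0, 0, -1) → π⊥ ≈ (+0.292893, -0.707107); max(|x|,|y|,|x±y|/√2) = 0.707107 ≤ 0.8 ⇒ ∈ W
candidate 4: n = (0, 0, 0, -1) → π⊥ ≈ (-0.707107, -0.707107); max(|x|,|y|,|x±y|/√2) = 1.000000 > 0.8 ⇒ ∉ W
candidate 5: n = (1, 3, 2, 1) → π⊥ ≈ (-0.414214, +0.828427); max(|x|,|y|,|x±y|/√2) = 0.878680 > 0.8 ⇒ ∉ W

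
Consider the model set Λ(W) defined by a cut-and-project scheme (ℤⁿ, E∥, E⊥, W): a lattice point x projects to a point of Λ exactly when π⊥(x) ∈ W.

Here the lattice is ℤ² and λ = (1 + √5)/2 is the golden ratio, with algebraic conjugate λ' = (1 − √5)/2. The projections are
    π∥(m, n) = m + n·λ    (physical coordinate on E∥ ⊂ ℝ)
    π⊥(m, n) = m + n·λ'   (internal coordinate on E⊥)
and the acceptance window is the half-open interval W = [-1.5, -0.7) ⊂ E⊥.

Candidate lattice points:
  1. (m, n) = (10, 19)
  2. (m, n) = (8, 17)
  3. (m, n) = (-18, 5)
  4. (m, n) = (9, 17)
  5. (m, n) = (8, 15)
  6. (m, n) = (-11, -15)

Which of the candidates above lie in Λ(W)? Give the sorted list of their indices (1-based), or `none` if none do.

5

Numerically λ ≈ 1.6180 and λ' = −1/λ ≈ -0.6180.
[1] lift (10,19): star map gives -1.7426; window check -1.5 ≤ -1.7426 < -0.7 is false → out
[2] lift (8,17): star map gives -2.5066; window check -1.5 ≤ -2.5066 < -0.7 is false → out
[3] lift (-18,5): star map gives -21.0902; window check -1.5 ≤ -21.0902 < -0.7 is false → out
[4] lift (9,17): star map gives -1.5066; window check -1.5 ≤ -1.5066 < -0.7 is false → out
[5] lift (8,15): star map gives -1.2705; window check -1.5 ≤ -1.2705 < -0.7 is true → IN Λ
[6] lift (-11,-15): star map gives -1.7295; window check -1.5 ≤ -1.7295 < -0.7 is false → out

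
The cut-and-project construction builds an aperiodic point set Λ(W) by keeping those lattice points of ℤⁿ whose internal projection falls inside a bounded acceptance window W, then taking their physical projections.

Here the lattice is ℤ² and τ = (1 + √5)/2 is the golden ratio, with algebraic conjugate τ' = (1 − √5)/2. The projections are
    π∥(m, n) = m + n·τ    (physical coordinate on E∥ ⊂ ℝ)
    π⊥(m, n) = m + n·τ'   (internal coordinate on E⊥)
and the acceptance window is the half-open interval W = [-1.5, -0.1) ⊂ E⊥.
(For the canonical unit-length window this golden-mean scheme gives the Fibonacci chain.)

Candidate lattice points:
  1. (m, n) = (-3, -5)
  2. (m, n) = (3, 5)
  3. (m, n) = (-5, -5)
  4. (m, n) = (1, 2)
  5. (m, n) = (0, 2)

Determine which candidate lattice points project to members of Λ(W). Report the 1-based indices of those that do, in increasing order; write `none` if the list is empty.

Numerically τ ≈ 1.618034 and τ' = −1/τ ≈ -0.618034.
candidate 1: (m,n)=(-3,-5) → π∥ = -3-5·τ ≈ -11.090170, π⊥ = -3-5·τ' ≈ 0.090170 ∉ [-1.5, -0.1) ⇒ out
candidate 2: (m,n)=(3,5) → π∥ = 3+5·τ ≈ 11.090170, π⊥ = 3+5·τ' ≈ -0.090170 ∉ [-1.5, -0.1) ⇒ out
candidate 3: (m,n)=(-5,-5) → π∥ = -5-5·τ ≈ -13.090170, π⊥ = -5-5·τ' ≈ -1.909830 ∉ [-1.5, -0.1) ⇒ out
candidate 4: (m,n)=(1,2) → π∥ = 1+2·τ ≈ 4.236068, π⊥ = 1+2·τ' ≈ -0.236068 ∈ [-1.5, -0.1) ⇒ IN Λ
candidate 5: (m,n)=(0,2) → π∥ = 0+2·τ ≈ 3.236068, π⊥ = 0+2·τ' ≈ -1.236068 ∈ [-1.5, -0.1) ⇒ IN Λ

4, 5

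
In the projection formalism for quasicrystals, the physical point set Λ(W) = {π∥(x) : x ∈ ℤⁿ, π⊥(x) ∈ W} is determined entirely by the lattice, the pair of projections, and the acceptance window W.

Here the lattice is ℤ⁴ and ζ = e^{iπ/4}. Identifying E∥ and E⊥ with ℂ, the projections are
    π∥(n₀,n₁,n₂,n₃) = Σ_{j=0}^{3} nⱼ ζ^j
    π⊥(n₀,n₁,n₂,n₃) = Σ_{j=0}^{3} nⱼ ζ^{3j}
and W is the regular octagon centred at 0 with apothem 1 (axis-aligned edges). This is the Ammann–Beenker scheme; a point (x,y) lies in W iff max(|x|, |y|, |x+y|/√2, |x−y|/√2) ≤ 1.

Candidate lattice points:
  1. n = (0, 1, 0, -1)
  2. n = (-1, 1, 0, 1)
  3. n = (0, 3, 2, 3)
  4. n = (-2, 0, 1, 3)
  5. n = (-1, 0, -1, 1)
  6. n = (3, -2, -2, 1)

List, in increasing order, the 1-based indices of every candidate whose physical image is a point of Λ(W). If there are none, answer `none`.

none

π⊥(n) = n₀ + n₁ζ³ + n₂ζ⁶ + n₃ζ⁹ where ζ = e^{iπ/4}.
candidate 1: n = (0, 1, 0, -1) → π⊥ ≈ (-1.4142, +0.0000); max(|x|,|y|,|x±y|/√2) = 1.4142 > 1 ⇒ ∉ W
candidate 2: n = (-1, 1, 0, 1) → π⊥ ≈ (-1.0000, +1.4142); max(|x|,|y|,|x±y|/√2) = 1.7071 > 1 ⇒ ∉ W
candidate 3: n = (0, 3, 2, 3) → π⊥ ≈ (+0.0000, +2.2426); max(|x|,|y|,|x±y|/√2) = 2.2426 > 1 ⇒ ∉ W
candidate 4: n = (-2, 0, 1, 3) → π⊥ ≈ (+0.1213, +1.1213); max(|x|,|y|,|x±y|/√2) = 1.1213 > 1 ⇒ ∉ W
candidate 5: n = (-1, 0, -1, 1) → π⊥ ≈ (-0.2929, +1.7071); max(|x|,|y|,|x±y|/√2) = 1.7071 > 1 ⇒ ∉ W
candidate 6: n = (3, -2, -2, 1) → π⊥ ≈ (+5.1213, +1.2929); max(|x|,|y|,|x±y|/√2) = 5.1213 > 1 ⇒ ∉ W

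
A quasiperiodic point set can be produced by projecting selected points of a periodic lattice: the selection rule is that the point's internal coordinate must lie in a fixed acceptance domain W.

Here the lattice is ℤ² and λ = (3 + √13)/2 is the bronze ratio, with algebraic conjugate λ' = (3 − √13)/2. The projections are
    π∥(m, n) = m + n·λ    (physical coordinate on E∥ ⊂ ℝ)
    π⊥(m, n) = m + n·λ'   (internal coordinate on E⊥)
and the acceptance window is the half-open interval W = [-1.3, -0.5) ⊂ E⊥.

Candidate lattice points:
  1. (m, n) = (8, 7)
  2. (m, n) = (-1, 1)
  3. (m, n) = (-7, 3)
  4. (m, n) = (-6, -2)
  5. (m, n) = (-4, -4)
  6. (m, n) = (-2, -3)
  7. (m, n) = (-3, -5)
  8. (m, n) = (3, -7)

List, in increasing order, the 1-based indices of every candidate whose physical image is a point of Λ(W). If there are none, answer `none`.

6

λ' = (3−√13)/2 ≈ -0.30278.
candidate 1: (m,n)=(8,7) → π∥ = 8+7·λ ≈ 31.11943, π⊥ = 8+7·λ' ≈ 5.88057 ∉ [-1.3, -0.5) ⇒ out
candidate 2: (m,n)=(-1,1) → π∥ = -1+1·λ ≈ 2.30278, π⊥ = -1+1·λ' ≈ -1.30278 ∉ [-1.3, -0.5) ⇒ out
candidate 3: (m,n)=(-7,3) → π∥ = -7+3·λ ≈ 2.90833, π⊥ = -7+3·λ' ≈ -7.90833 ∉ [-1.3, -0.5) ⇒ out
candidate 4: (m,n)=(-6,-2) → π∥ = -6-2·λ ≈ -12.60555, π⊥ = -6-2·λ' ≈ -5.39445 ∉ [-1.3, -0.5) ⇒ out
candidate 5: (m,n)=(-4,-4) → π∥ = -4-4·λ ≈ -17.21110, π⊥ = -4-4·λ' ≈ -2.78890 ∉ [-1.3, -0.5) ⇒ out
candidate 6: (m,n)=(-2,-3) → π∥ = -2-3·λ ≈ -11.90833, π⊥ = -2-3·λ' ≈ -1.09167 ∈ [-1.3, -0.5) ⇒ IN Λ
candidate 7: (m,n)=(-3,-5) → π∥ = -3-5·λ ≈ -19.51388, π⊥ = -3-5·λ' ≈ -1.48612 ∉ [-1.3, -0.5) ⇒ out
candidate 8: (m,n)=(3,-7) → π∥ = 3-7·λ ≈ -20.11943, π⊥ = 3-7·λ' ≈ 5.11943 ∉ [-1.3, -0.5) ⇒ out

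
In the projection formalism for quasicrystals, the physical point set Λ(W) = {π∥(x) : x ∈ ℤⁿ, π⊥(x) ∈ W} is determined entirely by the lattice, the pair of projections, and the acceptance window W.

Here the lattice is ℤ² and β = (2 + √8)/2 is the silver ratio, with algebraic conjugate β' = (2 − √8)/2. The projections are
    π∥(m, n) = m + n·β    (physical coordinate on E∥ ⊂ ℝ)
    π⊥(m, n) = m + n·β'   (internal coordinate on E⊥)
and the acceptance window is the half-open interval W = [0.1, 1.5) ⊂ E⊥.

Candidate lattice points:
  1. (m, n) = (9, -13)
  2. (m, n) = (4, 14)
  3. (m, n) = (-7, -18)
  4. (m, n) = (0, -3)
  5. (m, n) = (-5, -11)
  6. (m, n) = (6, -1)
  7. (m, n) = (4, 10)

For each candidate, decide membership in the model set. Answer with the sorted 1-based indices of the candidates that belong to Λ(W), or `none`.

3, 4

β' = (2−√8)/2 ≈ -0.41421.
#1 (9,-13): internal coord 9 + (-13)·β' = +14.38478; +14.38478 ∉ [0.1, 1.5) → out
#2 (4,14): internal coord 4 + (14)·β' = -1.79899; -1.79899 ∉ [0.1, 1.5) → out
#3 (-7,-18): internal coord -7 + (-18)·β' = +0.45584; +0.45584 ∈ [0.1, 1.5) → IN Λ
#4 (0,-3): internal coord 0 + (-3)·β' = +1.24264; +1.24264 ∈ [0.1, 1.5) → IN Λ
#5 (-5,-11): internal coord -5 + (-11)·β' = -0.44365; -0.44365 ∉ [0.1, 1.5) → out
#6 (6,-1): internal coord 6 + (-1)·β' = +6.41421; +6.41421 ∉ [0.1, 1.5) → out
#7 (4,10): internal coord 4 + (10)·β' = -0.14214; -0.14214 ∉ [0.1, 1.5) → out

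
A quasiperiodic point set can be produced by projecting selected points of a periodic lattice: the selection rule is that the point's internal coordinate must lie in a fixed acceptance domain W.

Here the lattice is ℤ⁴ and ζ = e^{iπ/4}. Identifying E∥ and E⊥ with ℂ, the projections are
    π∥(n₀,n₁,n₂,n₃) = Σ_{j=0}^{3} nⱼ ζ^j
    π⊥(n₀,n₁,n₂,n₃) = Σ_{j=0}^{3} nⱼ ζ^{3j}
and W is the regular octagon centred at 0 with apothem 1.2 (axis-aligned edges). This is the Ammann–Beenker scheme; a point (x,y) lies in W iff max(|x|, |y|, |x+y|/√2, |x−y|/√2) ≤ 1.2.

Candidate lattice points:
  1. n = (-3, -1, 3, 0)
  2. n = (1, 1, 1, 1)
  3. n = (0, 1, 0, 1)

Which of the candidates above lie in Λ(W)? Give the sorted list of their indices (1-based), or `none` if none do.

2

With ζ = e^{iπ/4} the internal vectors are ζ^0,ζ^3,ζ^6,ζ^9.
candidate 1: n = (-3, -1, 3, 0) → π⊥ ≈ (-2.2929, -3.7071); max(|x|,|y|,|x±y|/√2) = 4.2426 > 1.2 ⇒ ∉ W
candidate 2: n = (1, 1, 1, 1) → π⊥ ≈ (+1.0000, +0.4142); max(|x|,|y|,|x±y|/√2) = 1.0000 ≤ 1.2 ⇒ ∈ W
candidate 3: n = (0, 1, 0, 1) → π⊥ ≈ (+0.0000, +1.4142); max(|x|,|y|,|x±y|/√2) = 1.4142 > 1.2 ⇒ ∉ W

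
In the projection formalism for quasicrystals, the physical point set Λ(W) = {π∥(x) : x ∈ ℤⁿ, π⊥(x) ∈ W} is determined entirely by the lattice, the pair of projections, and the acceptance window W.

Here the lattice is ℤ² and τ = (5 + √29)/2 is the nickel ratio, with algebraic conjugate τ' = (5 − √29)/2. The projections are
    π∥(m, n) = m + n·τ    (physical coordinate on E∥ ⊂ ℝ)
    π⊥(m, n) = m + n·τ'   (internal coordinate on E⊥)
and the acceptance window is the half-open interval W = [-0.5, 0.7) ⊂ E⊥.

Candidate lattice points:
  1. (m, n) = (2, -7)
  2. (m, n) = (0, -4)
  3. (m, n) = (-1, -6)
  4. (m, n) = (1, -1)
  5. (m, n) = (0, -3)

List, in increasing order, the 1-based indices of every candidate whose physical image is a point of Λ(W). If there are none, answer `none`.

3, 5

τ' = (5−√29)/2 ≈ -0.1926.
#1 (2,-7): internal coord 2 + (-7)·τ' = +3.3481; +3.3481 ∉ [-0.5, 0.7) → out
#2 (0,-4): internal coord 0 + (-4)·τ' = +0.7703; +0.7703 ∉ [-0.5, 0.7) → out
#3 (-1,-6): internal coord -1 + (-6)·τ' = +0.1555; +0.1555 ∈ [-0.5, 0.7) → IN Λ
#4 (1,-1): internal coord 1 + (-1)·τ' = +1.1926; +1.1926 ∉ [-0.5, 0.7) → out
#5 (0,-3): internal coord 0 + (-3)·τ' = +0.5777; +0.5777 ∈ [-0.5, 0.7) → IN Λ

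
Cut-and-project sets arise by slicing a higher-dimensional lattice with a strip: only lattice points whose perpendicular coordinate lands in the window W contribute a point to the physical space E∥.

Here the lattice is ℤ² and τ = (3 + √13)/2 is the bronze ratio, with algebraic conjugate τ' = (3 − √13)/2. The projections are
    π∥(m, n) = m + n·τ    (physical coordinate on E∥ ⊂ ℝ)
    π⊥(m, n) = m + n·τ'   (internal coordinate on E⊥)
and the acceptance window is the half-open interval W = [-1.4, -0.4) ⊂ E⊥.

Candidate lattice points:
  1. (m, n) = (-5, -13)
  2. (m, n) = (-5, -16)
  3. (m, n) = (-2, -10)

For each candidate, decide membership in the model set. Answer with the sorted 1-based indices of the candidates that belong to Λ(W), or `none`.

1

τ' = (3−√13)/2 ≈ -0.3028.
candidate 1: (m,n)=(-5,-13) → π∥ = -5-13·τ ≈ -47.9361, π⊥ = -5-13·τ' ≈ -1.0639 ∈ [-1.4, -0.4) ⇒ IN Λ
candidate 2: (m,n)=(-5,-16) → π∥ = -5-16·τ ≈ -57.8444, π⊥ = -5-16·τ' ≈ -0.1556 ∉ [-1.4, -0.4) ⇒ out
candidate 3: (m,n)=(-2,-10) → π∥ = -2-10·τ ≈ -35.0278, π⊥ = -2-10·τ' ≈ 1.0278 ∉ [-1.4, -0.4) ⇒ out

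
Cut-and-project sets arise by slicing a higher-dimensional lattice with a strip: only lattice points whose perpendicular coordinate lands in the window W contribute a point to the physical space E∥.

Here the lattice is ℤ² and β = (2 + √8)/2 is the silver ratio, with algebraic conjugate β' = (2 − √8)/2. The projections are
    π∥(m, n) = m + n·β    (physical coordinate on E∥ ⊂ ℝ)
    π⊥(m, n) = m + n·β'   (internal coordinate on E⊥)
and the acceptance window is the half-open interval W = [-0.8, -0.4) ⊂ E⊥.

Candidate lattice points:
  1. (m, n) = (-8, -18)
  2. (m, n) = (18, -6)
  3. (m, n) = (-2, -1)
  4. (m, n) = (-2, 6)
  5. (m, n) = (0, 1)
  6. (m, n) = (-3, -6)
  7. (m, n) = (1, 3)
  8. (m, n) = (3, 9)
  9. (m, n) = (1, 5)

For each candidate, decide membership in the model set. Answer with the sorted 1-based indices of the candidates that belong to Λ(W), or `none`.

Compute β' = (2−√8)/2 = -0.4142, so π⊥(m,n) = m -0.4142·n.
[1] lift (-8,-18): star map gives -0.5442; window check -0.8 ≤ -0.5442 < -0.4 is true → IN Λ
[2] lift (18,-6): star map gives 20.4853; window check -0.8 ≤ 20.4853 < -0.4 is false → out
[3] lift (-2,-1): star map gives -1.5858; window check -0.8 ≤ -1.5858 < -0.4 is false → out
[4] lift (-2,6): star map gives -4.4853; window check -0.8 ≤ -4.4853 < -0.4 is false → out
[5] lift (0,1): star map gives -0.4142; window check -0.8 ≤ -0.4142 < -0.4 is true → IN Λ
[6] lift (-3,-6): star map gives -0.5147; window check -0.8 ≤ -0.5147 < -0.4 is true → IN Λ
[7] lift (1,3): star map gives -0.2426; window check -0.8 ≤ -0.2426 < -0.4 is false → out
[8] lift (3,9): star map gives -0.7279; window check -0.8 ≤ -0.7279 < -0.4 is true → IN Λ
[9] lift (1,5): star map gives -1.0711; window check -0.8 ≤ -1.0711 < -0.4 is false → out

1, 5, 6, 8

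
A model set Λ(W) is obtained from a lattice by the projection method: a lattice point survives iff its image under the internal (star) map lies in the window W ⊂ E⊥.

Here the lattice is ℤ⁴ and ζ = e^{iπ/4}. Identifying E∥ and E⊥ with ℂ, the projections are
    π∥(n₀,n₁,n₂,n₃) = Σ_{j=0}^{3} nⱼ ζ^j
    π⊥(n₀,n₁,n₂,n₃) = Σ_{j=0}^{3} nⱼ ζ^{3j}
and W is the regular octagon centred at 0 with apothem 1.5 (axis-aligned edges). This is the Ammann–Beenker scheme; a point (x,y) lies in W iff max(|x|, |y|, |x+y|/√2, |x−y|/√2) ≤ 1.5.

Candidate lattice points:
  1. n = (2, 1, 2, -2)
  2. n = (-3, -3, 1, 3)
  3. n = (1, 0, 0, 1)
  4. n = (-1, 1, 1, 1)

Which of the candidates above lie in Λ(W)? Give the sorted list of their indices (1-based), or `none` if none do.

π⊥(n) = n₀ + n₁ζ³ + n₂ζ⁶ + n₃ζ⁹ where ζ = e^{iπ/4}.
#1 (2, 1, 2, -2): internal (-0.121320, -2.707107); octagon support 2.707107 vs apothem 1.5 → ∉ W
#2 (-3, -3, 1, 3): internal (1.242641, -1.000000); octagon support 1.585786 vs apothem 1.5 → ∉ W
#3 (1, 0, 0, 1): internal (1.707107, 0.707107); octagon support 1.707107 vs apothem 1.5 → ∉ W
#4 (-1, 1, 1, 1): internal (-1.000000, 0.414214); octagon support 1.000000 vs apothem 1.5 → ∈ W

4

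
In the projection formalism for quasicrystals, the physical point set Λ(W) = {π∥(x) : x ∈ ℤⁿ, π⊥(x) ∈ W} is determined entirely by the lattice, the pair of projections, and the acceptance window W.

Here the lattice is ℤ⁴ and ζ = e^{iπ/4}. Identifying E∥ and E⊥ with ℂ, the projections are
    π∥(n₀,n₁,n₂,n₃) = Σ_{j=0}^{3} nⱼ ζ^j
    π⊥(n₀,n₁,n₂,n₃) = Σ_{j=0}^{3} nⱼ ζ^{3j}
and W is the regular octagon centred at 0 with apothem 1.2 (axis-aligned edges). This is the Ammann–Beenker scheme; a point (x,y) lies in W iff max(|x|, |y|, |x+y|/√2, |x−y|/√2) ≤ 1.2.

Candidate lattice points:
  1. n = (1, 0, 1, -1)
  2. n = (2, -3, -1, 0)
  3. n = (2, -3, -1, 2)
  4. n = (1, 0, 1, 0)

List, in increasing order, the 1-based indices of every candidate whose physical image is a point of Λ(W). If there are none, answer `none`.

none

With ζ = e^{iπ/4} the internal vectors are ζ^0,ζ^3,ζ^6,ζ^9.
#1 (1, 0, 1, -1): internal (0.29289, -1.70711); octagon support 1.70711 vs apothem 1.2 → ∉ W
#2 (2, -3, -1, 0): internal (4.12132, -1.12132); octagon support 4.12132 vs apothem 1.2 → ∉ W
#3 (2, -3, -1, 2): internal (5.53553, 0.29289); octagon support 5.53553 vs apothem 1.2 → ∉ W
#4 (1, 0, 1, 0): internal (1.00000, -1.00000); octagon support 1.41421 vs apothem 1.2 → ∉ W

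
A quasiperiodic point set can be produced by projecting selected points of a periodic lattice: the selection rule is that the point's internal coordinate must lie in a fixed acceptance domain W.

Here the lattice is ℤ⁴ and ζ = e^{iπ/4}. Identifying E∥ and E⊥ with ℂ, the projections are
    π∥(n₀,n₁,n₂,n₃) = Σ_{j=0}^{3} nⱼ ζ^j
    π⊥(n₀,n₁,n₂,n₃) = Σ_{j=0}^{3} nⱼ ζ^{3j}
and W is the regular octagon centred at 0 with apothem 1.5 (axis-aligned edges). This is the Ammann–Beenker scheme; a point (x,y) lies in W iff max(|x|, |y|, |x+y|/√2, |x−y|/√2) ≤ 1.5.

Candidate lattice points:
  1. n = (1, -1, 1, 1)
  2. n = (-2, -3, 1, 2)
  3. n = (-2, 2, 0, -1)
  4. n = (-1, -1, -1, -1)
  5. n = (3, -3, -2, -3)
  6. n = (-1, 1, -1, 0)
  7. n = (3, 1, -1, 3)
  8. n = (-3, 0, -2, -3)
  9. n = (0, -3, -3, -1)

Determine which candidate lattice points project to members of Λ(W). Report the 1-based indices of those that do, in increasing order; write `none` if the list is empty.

π⊥(n) = n₀ + n₁ζ³ + n₂ζ⁶ + n₃ζ⁹ where ζ = e^{iπ/4}.
#1 (1, -1, 1, 1): internal (2.414214, -1.000000); octagon support 2.414214 vs apothem 1.5 → ∉ W
#2 (-2, -3, 1, 2): internal (1.535534, -1.707107); octagon support 2.292893 vs apothem 1.5 → ∉ W
#3 (-2, 2, 0, -1): internal (-4.121320, 0.707107); octagon support 4.121320 vs apothem 1.5 → ∉ W
#4 (-1, -1, -1, -1): internal (-1.000000, -0.414214); octagon support 1.000000 vs apothem 1.5 → ∈ W
#5 (3, -3, -2, -3): internal (3.000000, -2.242641); octagon support 3.707107 vs apothem 1.5 → ∉ W
#6 (-1, 1, -1, 0): internal (-1.707107, 1.707107); octagon support 2.414214 vs apothem 1.5 → ∉ W
#7 (3, 1, -1, 3): internal (4.414214, 3.828427); octagon support 5.828427 vs apothem 1.5 → ∉ W
#8 (-3, 0, -2, -3): internal (-5.121320, -0.121320); octagon support 5.121320 vs apothem 1.5 → ∉ W
#9 (0, -3, -3, -1): internal (1.414214, 0.171573); octagon support 1.414214 vs apothem 1.5 → ∈ W

4, 9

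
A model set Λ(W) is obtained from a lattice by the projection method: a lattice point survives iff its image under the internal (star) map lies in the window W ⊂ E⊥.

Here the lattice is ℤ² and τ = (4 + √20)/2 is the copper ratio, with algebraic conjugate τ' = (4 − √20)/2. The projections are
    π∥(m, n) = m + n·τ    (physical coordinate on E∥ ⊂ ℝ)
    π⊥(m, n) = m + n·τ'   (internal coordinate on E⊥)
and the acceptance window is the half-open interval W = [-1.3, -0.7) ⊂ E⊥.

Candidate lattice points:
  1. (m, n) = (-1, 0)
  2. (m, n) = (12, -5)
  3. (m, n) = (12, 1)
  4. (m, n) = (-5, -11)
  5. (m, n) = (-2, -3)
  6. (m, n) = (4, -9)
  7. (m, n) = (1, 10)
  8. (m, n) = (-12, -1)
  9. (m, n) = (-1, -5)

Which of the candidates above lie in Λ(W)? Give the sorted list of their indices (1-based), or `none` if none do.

1, 5

τ' = (4−√20)/2 ≈ -0.23607.
#1 (-1,0): internal coord -1 + (0)·τ' = -1.00000; -1.00000 ∈ [-1.3, -0.7) → IN Λ
#2 (12,-5): internal coord 12 + (-5)·τ' = +13.18034; +13.18034 ∉ [-1.3, -0.7) → out
#3 (12,1): internal coord 12 + (1)·τ' = +11.76393; +11.76393 ∉ [-1.3, -0.7) → out
#4 (-5,-11): internal coord -5 + (-11)·τ' = -2.40325; -2.40325 ∉ [-1.3, -0.7) → out
#5 (-2,-3): internal coord -2 + (-3)·τ' = -1.29180; -1.29180 ∈ [-1.3, -0.7) → IN Λ
#6 (4,-9): internal coord 4 + (-9)·τ' = +6.12461; +6.12461 ∉ [-1.3, -0.7) → out
#7 (1,10): internal coord 1 + (10)·τ' = -1.36068; -1.36068 ∉ [-1.3, -0.7) → out
#8 (-12,-1): internal coord -12 + (-1)·τ' = -11.76393; -11.76393 ∉ [-1.3, -0.7) → out
#9 (-1,-5): internal coord -1 + (-5)·τ' = +0.18034; +0.18034 ∉ [-1.3, -0.7) → out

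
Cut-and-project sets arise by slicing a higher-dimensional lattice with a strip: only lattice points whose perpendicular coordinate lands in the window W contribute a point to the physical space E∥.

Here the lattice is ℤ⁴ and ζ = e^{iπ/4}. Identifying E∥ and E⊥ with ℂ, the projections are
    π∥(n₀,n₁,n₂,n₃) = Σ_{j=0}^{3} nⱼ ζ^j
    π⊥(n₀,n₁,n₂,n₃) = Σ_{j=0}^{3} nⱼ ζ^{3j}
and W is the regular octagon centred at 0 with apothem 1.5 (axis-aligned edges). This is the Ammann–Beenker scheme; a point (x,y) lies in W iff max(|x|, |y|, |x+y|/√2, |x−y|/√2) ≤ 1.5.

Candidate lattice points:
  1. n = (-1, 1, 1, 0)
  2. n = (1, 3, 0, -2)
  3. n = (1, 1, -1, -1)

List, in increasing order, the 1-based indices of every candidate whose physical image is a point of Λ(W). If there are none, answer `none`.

3

With ζ = e^{iπ/4} the internal vectors are ζ^0,ζ^3,ζ^6,ζ^9.
candidate 1: n = (-1, 1, 1, 0) → π⊥ ≈ (-1.70711, -0.29289); max(|x|,|y|,|x±y|/√2) = 1.70711 > 1.5 ⇒ ∉ W
candidate 2: n = (1, 3, 0, -2) → π⊥ ≈ (-2.53553, +0.70711); max(|x|,|y|,|x±y|/√2) = 2.53553 > 1.5 ⇒ ∉ W
candidate 3: n = (1, 1, -1, -1) → π⊥ ≈ (-0.41421, +1.00000); max(|x|,|y|,|x±y|/√2) = 1.00000 ≤ 1.5 ⇒ ∈ W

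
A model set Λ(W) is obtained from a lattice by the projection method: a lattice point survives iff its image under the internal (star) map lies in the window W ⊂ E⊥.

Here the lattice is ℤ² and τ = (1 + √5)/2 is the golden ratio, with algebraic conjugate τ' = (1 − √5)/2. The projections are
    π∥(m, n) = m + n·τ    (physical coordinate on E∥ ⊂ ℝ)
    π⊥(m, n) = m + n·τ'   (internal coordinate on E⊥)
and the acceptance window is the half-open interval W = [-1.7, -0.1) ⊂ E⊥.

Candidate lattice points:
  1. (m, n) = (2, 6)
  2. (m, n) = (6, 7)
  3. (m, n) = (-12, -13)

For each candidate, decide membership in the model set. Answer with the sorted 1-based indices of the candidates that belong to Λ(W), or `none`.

none

Numerically τ ≈ 1.61803 and τ' = −1/τ ≈ -0.61803.
#1 (2,6): internal coord 2 + (6)·τ' = -1.70820; -1.70820 ∉ [-1.7, -0.1) → out
#2 (6,7): internal coord 6 + (7)·τ' = +1.67376; +1.67376 ∉ [-1.7, -0.1) → out
#3 (-12,-13): internal coord -12 + (-13)·τ' = -3.96556; -3.96556 ∉ [-1.7, -0.1) → out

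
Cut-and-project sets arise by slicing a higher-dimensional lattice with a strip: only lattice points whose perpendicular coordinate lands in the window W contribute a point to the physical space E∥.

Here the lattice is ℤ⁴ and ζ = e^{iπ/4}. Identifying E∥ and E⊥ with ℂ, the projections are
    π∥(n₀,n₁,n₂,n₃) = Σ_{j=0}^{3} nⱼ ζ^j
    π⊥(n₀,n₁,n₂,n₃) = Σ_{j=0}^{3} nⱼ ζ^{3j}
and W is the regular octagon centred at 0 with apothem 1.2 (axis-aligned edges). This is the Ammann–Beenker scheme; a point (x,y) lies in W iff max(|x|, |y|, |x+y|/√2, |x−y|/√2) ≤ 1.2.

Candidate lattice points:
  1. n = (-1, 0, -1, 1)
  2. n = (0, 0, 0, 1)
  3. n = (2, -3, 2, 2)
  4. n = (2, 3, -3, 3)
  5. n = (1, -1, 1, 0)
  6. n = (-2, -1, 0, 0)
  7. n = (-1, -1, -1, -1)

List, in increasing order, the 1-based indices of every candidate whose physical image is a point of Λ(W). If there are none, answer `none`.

2, 7

π⊥(n) = n₀ + n₁ζ³ + n₂ζ⁶ + n₃ζ⁹ where ζ = e^{iπ/4}.
candidate 1: n = (-1, 0, -1, 1) → π⊥ ≈ (-0.2929, +1.7071); max(|x|,|y|,|x±y|/√2) = 1.7071 > 1.2 ⇒ ∉ W
candidate 2: n = (0, 0, 0, 1) → π⊥ ≈ (+0.7071, +0.7071); max(|x|,|y|,|x±y|/√2) = 1.0000 ≤ 1.2 ⇒ ∈ W
candidate 3: n = (2, -3, 2, 2) → π⊥ ≈ (+5.5355, -2.7071); max(|x|,|y|,|x±y|/√2) = 5.8284 > 1.2 ⇒ ∉ W
candidate 4: n = (2, 3, -3, 3) → π⊥ ≈ (+2.0000, +7.2426); max(|x|,|y|,|x±y|/√2) = 7.2426 > 1.2 ⇒ ∉ W
candidate 5: n = (1, -1, 1, 0) → π⊥ ≈ (+1.7071, -1.7071); max(|x|,|y|,|x±y|/√2) = 2.4142 > 1.2 ⇒ ∉ W
candidate 6: n = (-2, -1, 0, 0) → π⊥ ≈ (-1.2929, -0.7071); max(|x|,|y|,|x±y|/√2) = 1.4142 > 1.2 ⇒ ∉ W
candidate 7: n = (-1, -1, -1, -1) → π⊥ ≈ (-1.0000, -0.4142); max(|x|,|y|,|x±y|/√2) = 1.0000 ≤ 1.2 ⇒ ∈ W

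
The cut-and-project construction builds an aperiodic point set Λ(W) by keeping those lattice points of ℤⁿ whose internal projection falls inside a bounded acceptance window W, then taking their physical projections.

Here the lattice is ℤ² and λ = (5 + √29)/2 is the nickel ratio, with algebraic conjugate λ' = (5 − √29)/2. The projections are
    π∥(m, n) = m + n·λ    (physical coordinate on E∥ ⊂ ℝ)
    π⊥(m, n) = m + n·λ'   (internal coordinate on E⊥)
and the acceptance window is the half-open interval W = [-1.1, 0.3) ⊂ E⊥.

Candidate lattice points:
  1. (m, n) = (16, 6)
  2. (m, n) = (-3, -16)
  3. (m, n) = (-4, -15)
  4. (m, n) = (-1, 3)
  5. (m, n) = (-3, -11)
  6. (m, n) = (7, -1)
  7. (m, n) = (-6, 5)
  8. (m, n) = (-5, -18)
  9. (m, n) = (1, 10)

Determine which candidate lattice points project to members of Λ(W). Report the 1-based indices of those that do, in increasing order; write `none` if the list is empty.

2, 5, 9

Numerically λ ≈ 5.192582 and λ' = −1/λ ≈ -0.192582.
[1] lift (16,6): star map gives 14.844506; window check -1.1 ≤ 14.844506 < 0.3 is false → out
[2] lift (-3,-16): star map gives 0.081318; window check -1.1 ≤ 0.081318 < 0.3 is true → IN Λ
[3] lift (-4,-15): star map gives -1.111264; window check -1.1 ≤ -1.111264 < 0.3 is false → out
[4] lift (-1,3): star map gives -1.577747; window check -1.1 ≤ -1.577747 < 0.3 is false → out
[5] lift (-3,-11): star map gives -0.881594; window check -1.1 ≤ -0.881594 < 0.3 is true → IN Λ
[6] lift (7,-1): star map gives 7.192582; window check -1.1 ≤ 7.192582 < 0.3 is false → out
[7] lift (-6,5): star map gives -6.962912; window check -1.1 ≤ -6.962912 < 0.3 is false → out
[8] lift (-5,-18): star map gives -1.533517; window check -1.1 ≤ -1.533517 < 0.3 is false → out
[9] lift (1,10): star map gives -0.925824; window check -1.1 ≤ -0.925824 < 0.3 is true → IN Λ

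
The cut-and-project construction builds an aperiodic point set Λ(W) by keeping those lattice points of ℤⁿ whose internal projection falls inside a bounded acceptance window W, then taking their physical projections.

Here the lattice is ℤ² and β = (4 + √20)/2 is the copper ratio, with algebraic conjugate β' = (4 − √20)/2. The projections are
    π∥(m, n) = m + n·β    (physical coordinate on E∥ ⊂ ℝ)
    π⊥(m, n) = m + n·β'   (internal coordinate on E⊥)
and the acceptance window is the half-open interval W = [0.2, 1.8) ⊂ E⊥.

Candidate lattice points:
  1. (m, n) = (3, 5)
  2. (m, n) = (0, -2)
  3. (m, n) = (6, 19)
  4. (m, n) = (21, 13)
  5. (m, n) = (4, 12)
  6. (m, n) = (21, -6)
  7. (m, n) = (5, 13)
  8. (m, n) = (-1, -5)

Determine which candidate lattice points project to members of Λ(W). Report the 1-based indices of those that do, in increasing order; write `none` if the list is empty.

2, 3, 5

Compute β' = (4−√20)/2 = -0.236068, so π⊥(m,n) = m -0.236068·n.
#1 (3,5): internal coord 3 + (5)·β' = +1.819660; +1.819660 ∉ [0.2, 1.8) → out
#2 (0,-2): internal coord 0 + (-2)·β' = +0.472136; +0.472136 ∈ [0.2, 1.8) → IN Λ
#3 (6,19): internal coord 6 + (19)·β' = +1.514708; +1.514708 ∈ [0.2, 1.8) → IN Λ
#4 (21,13): internal coord 21 + (13)·β' = +17.931116; +17.931116 ∉ [0.2, 1.8) → out
#5 (4,12): internal coord 4 + (12)·β' = +1.167184; +1.167184 ∈ [0.2, 1.8) → IN Λ
#6 (21,-6): internal coord 21 + (-6)·β' = +22.416408; +22.416408 ∉ [0.2, 1.8) → out
#7 (5,13): internal coord 5 + (13)·β' = +1.931116; +1.931116 ∉ [0.2, 1.8) → out
#8 (-1,-5): internal coord -1 + (-5)·β' = +0.180340; +0.180340 ∉ [0.2, 1.8) → out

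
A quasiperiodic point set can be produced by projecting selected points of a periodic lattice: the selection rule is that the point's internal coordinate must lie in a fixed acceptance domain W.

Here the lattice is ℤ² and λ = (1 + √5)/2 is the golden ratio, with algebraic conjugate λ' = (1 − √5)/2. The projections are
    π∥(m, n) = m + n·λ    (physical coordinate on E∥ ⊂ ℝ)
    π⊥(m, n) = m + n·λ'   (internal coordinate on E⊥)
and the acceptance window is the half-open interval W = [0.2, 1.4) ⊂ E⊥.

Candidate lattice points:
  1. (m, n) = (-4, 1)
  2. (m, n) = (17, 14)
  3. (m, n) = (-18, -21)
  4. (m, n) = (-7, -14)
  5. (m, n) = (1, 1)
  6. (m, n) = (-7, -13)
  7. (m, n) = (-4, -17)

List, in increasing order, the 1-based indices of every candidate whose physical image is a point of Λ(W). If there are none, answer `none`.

λ' = (1−√5)/2 ≈ -0.61803.
candidate 1: (m,n)=(-4,1) → π∥ = -4+1·λ ≈ -2.38197, π⊥ = -4+1·λ' ≈ -4.61803 ∉ [0.2, 1.4) ⇒ out
candidate 2: (m,n)=(17,14) → π∥ = 17+14·λ ≈ 39.65248, π⊥ = 17+14·λ' ≈ 8.34752 ∉ [0.2, 1.4) ⇒ out
candidate 3: (m,n)=(-18,-21) → π∥ = -18-21·λ ≈ -51.97871, π⊥ = -18-21·λ' ≈ -5.02129 ∉ [0.2, 1.4) ⇒ out
candidate 4: (m,n)=(-7,-14) → π∥ = -7-14·λ ≈ -29.65248, π⊥ = -7-14·λ' ≈ 1.65248 ∉ [0.2, 1.4) ⇒ out
candidate 5: (m,n)=(1,1) → π∥ = 1+1·λ ≈ 2.61803, π⊥ = 1+1·λ' ≈ 0.38197 ∈ [0.2, 1.4) ⇒ IN Λ
candidate 6: (m,n)=(-7,-13) → π∥ = -7-13·λ ≈ -28.03444, π⊥ = -7-13·λ' ≈ 1.03444 ∈ [0.2, 1.4) ⇒ IN Λ
candidate 7: (m,n)=(-4,-17) → π∥ = -4-17·λ ≈ -31.50658, π⊥ = -4-17·λ' ≈ 6.50658 ∉ [0.2, 1.4) ⇒ out

5, 6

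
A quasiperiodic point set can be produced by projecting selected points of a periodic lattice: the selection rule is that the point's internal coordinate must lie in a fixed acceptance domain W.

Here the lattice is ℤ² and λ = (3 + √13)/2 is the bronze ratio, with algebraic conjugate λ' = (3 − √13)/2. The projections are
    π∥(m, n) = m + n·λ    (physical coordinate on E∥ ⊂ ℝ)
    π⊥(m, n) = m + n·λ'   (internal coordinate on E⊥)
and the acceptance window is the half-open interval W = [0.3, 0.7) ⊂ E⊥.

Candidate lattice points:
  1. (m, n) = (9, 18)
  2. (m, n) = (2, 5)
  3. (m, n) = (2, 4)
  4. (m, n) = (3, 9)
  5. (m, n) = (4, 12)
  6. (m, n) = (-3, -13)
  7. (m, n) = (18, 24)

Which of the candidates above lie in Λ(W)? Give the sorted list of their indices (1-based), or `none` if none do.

2, 5

λ' = (3−√13)/2 ≈ -0.30278.
candidate 1: (m,n)=(9,18) → π∥ = 9+18·λ ≈ 68.44996, π⊥ = 9+18·λ' ≈ 3.55004 ∉ [0.3, 0.7) ⇒ out
candidate 2: (m,n)=(2,5) → π∥ = 2+5·λ ≈ 18.51388, π⊥ = 2+5·λ' ≈ 0.48612 ∈ [0.3, 0.7) ⇒ IN Λ
candidate 3: (m,n)=(2,4) → π∥ = 2+4·λ ≈ 15.21110, π⊥ = 2+4·λ' ≈ 0.78890 ∉ [0.3, 0.7) ⇒ out
candidate 4: (m,n)=(3,9) → π∥ = 3+9·λ ≈ 32.72498, π⊥ = 3+9·λ' ≈ 0.27502 ∉ [0.3, 0.7) ⇒ out
candidate 5: (m,n)=(4,12) → π∥ = 4+12·λ ≈ 43.63331, π⊥ = 4+12·λ' ≈ 0.36669 ∈ [0.3, 0.7) ⇒ IN Λ
candidate 6: (m,n)=(-3,-13) → π∥ = -3-13·λ ≈ -45.93608, π⊥ = -3-13·λ' ≈ 0.93608 ∉ [0.3, 0.7) ⇒ out
candidate 7: (m,n)=(18,24) → π∥ = 18+24·λ ≈ 97.26662, π⊥ = 18+24·λ' ≈ 10.73338 ∉ [0.3, 0.7) ⇒ out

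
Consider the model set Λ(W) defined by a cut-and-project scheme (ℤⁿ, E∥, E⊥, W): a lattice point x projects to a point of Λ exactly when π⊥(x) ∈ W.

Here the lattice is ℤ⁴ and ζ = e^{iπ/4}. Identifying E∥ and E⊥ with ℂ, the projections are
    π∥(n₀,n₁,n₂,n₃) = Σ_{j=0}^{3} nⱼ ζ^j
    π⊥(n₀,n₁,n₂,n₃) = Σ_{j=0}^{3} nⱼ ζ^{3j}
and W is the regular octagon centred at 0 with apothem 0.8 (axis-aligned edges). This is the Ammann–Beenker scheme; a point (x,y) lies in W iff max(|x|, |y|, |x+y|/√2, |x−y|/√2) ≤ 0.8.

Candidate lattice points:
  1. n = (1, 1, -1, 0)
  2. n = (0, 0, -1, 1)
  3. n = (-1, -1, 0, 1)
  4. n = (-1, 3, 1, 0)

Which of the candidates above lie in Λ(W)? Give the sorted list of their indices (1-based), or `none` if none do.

With ζ = e^{iπ/4} the internal vectors are ζ^0,ζ^3,ζ^6,ζ^9.
#1 (1, 1, -1, 0): internal (0.2929, 1.7071); octagon support 1.7071 vs apothem 0.8 → ∉ W
#2 (0, 0, -1, 1): internal (0.7071, 1.7071); octagon support 1.7071 vs apothem 0.8 → ∉ W
#3 (-1, -1, 0, 1): internal (0.4142, 0.0000); octagon support 0.4142 vs apothem 0.8 → ∈ W
#4 (-1, 3, 1, 0): internal (-3.1213, 1.1213); octagon support 3.1213 vs apothem 0.8 → ∉ W

3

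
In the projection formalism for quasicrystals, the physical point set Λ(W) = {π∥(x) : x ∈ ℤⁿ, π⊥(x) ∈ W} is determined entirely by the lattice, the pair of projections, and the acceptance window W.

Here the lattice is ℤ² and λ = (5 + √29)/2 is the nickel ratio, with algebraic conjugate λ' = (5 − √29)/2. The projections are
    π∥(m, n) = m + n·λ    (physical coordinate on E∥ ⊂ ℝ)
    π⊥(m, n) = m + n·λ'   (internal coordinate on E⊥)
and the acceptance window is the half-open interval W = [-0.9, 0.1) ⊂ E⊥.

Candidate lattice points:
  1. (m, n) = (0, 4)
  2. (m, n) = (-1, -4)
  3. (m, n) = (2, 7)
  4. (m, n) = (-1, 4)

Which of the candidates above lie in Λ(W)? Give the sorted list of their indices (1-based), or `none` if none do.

1, 2

Compute λ' = (5−√29)/2 = -0.192582, so π⊥(m,n) = m -0.192582·n.
#1 (0,4): internal coord 0 + (4)·λ' = -0.770330; -0.770330 ∈ [-0.9, 0.1) → IN Λ
#2 (-1,-4): internal coord -1 + (-4)·λ' = -0.229670; -0.229670 ∈ [-0.9, 0.1) → IN Λ
#3 (2,7): internal coord 2 + (7)·λ' = +0.651923; +0.651923 ∉ [-0.9, 0.1) → out
#4 (-1,4): internal coord -1 + (4)·λ' = -1.770330; -1.770330 ∉ [-0.9, 0.1) → out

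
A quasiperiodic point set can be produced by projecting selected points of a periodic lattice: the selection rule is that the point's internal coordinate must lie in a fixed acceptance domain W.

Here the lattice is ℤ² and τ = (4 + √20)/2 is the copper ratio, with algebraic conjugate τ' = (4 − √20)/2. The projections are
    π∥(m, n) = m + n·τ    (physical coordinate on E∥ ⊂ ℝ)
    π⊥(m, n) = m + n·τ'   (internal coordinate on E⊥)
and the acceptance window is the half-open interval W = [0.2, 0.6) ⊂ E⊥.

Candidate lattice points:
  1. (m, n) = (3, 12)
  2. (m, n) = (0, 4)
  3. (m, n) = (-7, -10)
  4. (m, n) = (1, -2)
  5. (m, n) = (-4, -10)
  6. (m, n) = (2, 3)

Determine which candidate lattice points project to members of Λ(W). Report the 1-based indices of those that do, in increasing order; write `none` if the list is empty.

Numerically τ ≈ 4.2361 and τ' = −1/τ ≈ -0.2361.
candidate 1: (m,n)=(3,12) → π∥ = 3+12·τ ≈ 53.8328, π⊥ = 3+12·τ' ≈ 0.1672 ∉ [0.2, 0.6) ⇒ out
candidate 2: (m,n)=(0,4) → π∥ = 0+4·τ ≈ 16.9443, π⊥ = 0+4·τ' ≈ -0.9443 ∉ [0.2, 0.6) ⇒ out
candidate 3: (m,n)=(-7,-10) → π∥ = -7-10·τ ≈ -49.3607, π⊥ = -7-10·τ' ≈ -4.6393 ∉ [0.2, 0.6) ⇒ out
candidate 4: (m,n)=(1,-2) → π∥ = 1-2·τ ≈ -7.4721, π⊥ = 1-2·τ' ≈ 1.4721 ∉ [0.2, 0.6) ⇒ out
candidate 5: (m,n)=(-4,-10) → π∥ = -4-10·τ ≈ -46.3607, π⊥ = -4-10·τ' ≈ -1.6393 ∉ [0.2, 0.6) ⇒ out
candidate 6: (m,n)=(2,3) → π∥ = 2+3·τ ≈ 14.7082, π⊥ = 2+3·τ' ≈ 1.2918 ∉ [0.2, 0.6) ⇒ out

none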